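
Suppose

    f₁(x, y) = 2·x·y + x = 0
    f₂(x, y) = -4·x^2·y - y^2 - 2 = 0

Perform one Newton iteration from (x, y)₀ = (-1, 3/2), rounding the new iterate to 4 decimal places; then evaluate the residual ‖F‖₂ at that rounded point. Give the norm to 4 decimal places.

23.4525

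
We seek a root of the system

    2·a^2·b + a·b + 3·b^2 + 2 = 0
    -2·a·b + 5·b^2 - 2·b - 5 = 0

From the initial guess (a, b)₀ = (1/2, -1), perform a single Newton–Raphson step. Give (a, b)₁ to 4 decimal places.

(1.2551, -0.6531)

At (1/2, -1): F = (4.0000, 3.0000).
Jacobian J = [[4·a·b + b, 2·a^2 + a + 6·b], [-2·b, -2·a + 10·b - 2]].
At the point, J = [[-3.0000, -5.0000], [2.0000, -13.0000]] (det J = 49.0000).
Solving J·Δ = −F gives Δ = (0.7551, 0.3469).
Then the next iterate is (a, b)₁ = (1.2551, -0.6531).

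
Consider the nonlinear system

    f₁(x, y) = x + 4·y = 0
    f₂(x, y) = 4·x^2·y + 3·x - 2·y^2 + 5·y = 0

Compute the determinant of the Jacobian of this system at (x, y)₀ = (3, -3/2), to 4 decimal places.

179.0000

J = [[1, 4], [8·x·y + 3, 4·x^2 - 4·y + 5]].
At the point, J = [[1.0000, 4.0000], [-33.0000, 47.0000]].
det J = 179.0000.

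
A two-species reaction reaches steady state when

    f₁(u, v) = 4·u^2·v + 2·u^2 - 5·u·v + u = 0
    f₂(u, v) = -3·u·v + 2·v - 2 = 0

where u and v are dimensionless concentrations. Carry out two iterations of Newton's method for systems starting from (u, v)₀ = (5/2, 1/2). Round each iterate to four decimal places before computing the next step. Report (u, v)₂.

(0.9752, -0.7120)

At (5/2, 1/2): F = (21.2500, -4.7500).
Jacobian J = [[8·u·v + 4·u - 5·v + 1, 4·u^2 - 5·u], [-3·v, -3·u + 2]].
At the point, J = [[18.5000, 12.5000], [-1.5000, -5.5000]] (det J = -83.0000).
Solving J·Δ = −F gives Δ = (-0.6928, -0.6747).
Then the next iterate is (u, v)₁ = (1.8072, -0.1747).
Round to (1.8072, -0.1747) and repeat: F = (7.635472, -1.402246), J = [[6.576557, 4.027887], [0.5241, -3.4216]].
Δ = (-0.8320, -0.5373), so (u, v)₂ = (0.9752, -0.7120).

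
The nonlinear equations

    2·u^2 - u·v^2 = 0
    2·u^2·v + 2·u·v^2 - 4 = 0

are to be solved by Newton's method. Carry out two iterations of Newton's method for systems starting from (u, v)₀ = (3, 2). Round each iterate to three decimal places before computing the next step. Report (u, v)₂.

At (3, 2): F = (6.000, 56.000).
Jacobian J = [[4·u - v^2, -2·u·v], [4·u·v + 2·v^2, 2·u^2 + 4·u·v]].
At the point, J = [[8.000, -12.000], [32.000, 42.000]] (det J = 720.000).
Solving J·Δ = −F gives Δ = (-1.283, -0.356).
Then the next iterate is (u, v)₁ = (1.717, 1.644).
Round to (1.717, 1.644) and repeat: F = (1.25558, 14.97451), J = [[4.16526, -5.64550], [16.69646, 17.18717]].
Δ = (-0.640, -0.250), so (u, v)₂ = (1.077, 1.394).

(1.077, 1.394)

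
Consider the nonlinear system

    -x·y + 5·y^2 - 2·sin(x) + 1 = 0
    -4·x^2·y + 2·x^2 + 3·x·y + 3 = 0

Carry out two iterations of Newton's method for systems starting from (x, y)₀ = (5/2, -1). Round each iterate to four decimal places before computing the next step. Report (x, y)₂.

At (5/2, -1): F = (7.303056, 33.0000).
Jacobian J = [[-y - 2·cos(x), -x + 10·y], [-8·x·y + 4·x + 3·y, -4·x^2 + 3·x]].
At the point, J = [[2.602287, -12.5000], [27.0000, -17.5000]] (det J = 291.959973).
Solving J·Δ = −F gives Δ = (-0.9751, 0.3812).
Then the next iterate is (x, y)₁ = (1.5249, -0.6188).
Round to (1.5249, -0.6188) and repeat: F = (1.860281, 10.575448), J = [[0.527040, -7.7129], [11.792065, -4.726580]].
Δ = (-0.8227, 0.1850), so (x, y)₂ = (0.7022, -0.4338).

(0.7022, -0.4338)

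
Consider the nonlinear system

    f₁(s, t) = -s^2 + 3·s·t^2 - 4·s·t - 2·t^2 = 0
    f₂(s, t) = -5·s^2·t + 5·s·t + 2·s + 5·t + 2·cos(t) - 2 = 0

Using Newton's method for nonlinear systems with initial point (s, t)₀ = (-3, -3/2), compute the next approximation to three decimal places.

(-2.518, -0.551)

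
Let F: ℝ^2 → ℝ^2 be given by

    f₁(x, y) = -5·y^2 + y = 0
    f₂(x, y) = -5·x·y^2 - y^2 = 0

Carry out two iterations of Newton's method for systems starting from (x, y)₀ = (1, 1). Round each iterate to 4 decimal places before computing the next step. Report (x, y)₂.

(0.6326, 0.3388)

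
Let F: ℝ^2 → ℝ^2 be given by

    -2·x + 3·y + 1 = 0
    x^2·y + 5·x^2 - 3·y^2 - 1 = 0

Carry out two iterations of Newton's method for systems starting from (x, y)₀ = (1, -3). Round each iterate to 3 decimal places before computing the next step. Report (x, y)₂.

At (1, -3): F = (-10.000, -26.000).
Jacobian J = [[-2, 3], [2·x·y + 10·x, x^2 - 6·y]].
At the point, J = [[-2.000, 3.000], [4.000, 19.000]] (det J = -50.000).
Solving J·Δ = −F gives Δ = (-2.240, 1.840).
Then the next iterate is (x, y)₁ = (-1.240, -1.160).
Round to (-1.240, -1.160) and repeat: F = (0.000, 0.86758), J = [[-2.000, 3.000], [-9.52320, 8.49760]].
Δ = (0.225, 0.150), so (x, y)₂ = (-1.015, -1.010).

(-1.015, -1.010)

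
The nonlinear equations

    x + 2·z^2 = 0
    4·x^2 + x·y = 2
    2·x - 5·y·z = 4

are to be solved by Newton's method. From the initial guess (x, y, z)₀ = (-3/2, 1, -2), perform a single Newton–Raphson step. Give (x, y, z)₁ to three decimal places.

(-1.005, 1.038, -1.126)

At (-3/2, 1, -2): F = (6.500, 5.500, 3.000).
Jacobian J = [[1, 0, 4·z], [8·x + y, x, 0], [2, -5·z, -5·y]].
At the point, J = [[1.000, 0.000, -8.000], [-11.000, -1.500, 0.000], [2.000, 10.000, -5.000]] (det J = 863.500).
Solving J·Δ = −F gives Δ = (0.495, 0.038, 0.874).
Then the next iterate is (x, y, z)₁ = (-1.005, 1.038, -1.126).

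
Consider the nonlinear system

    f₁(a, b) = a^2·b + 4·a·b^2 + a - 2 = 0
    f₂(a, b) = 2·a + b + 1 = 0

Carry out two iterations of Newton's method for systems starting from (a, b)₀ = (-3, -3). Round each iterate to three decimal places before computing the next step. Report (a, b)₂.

At (-3, -3): F = (-140.000, -8.000).
Jacobian J = [[2·a·b + 4·b^2 + 1, a^2 + 8·a·b], [2, 1]].
At the point, J = [[55.000, 81.000], [2.000, 1.000]] (det J = -107.000).
Solving J·Δ = −F gives Δ = (4.748, -1.495).
Then the next iterate is (a, b)₁ = (1.748, -4.495).
Round to (1.748, -4.495) and repeat: F = (127.28704, 0.001), J = [[66.10558, -59.80258], [2.000, 1.000]].
Δ = (-0.686, 1.370), so (a, b)₂ = (1.062, -3.125).

(1.062, -3.125)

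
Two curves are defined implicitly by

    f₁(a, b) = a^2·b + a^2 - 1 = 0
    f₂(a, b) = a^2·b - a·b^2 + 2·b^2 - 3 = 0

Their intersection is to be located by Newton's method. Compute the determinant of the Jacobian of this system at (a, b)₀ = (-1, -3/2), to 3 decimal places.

J = [[2·a·b + 2·a, a^2], [2·a·b - b^2, a^2 - 2·a·b + 4·b]].
At the point, J = [[1.000, 1.000], [0.750, -8.000]].
det J = -8.750.

-8.750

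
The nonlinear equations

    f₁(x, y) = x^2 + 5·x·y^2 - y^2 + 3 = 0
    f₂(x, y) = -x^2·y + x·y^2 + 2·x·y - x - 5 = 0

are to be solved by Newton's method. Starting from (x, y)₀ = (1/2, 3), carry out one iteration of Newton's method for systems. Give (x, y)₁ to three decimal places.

(-0.202, 4.724)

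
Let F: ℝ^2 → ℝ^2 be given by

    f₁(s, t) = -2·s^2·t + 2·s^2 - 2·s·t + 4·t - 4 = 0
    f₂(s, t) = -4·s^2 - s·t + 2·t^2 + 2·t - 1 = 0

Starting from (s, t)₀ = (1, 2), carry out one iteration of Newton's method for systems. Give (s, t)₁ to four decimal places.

(0.7500, 1.1667)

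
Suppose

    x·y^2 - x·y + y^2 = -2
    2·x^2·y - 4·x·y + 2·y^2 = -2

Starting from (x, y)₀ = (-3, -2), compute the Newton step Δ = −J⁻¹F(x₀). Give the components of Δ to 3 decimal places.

At (-3, -2): F = (-12.000, -50.000).
Jacobian J = [[y^2 - y, 2·x·y - x + 2·y], [4·x·y - 4·y, 2·x^2 - 4·x + 4·y]].
At the point, J = [[6.000, 11.000], [32.000, 22.000]] (det J = -220.000).
Solving J·Δ = −F gives Δ = (1.300, 0.382).

(1.300, 0.382)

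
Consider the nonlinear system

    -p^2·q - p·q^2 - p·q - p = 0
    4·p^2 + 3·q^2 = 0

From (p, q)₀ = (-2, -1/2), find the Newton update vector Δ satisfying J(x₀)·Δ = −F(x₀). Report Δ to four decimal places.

(1.0135, 0.1783)

At (-2, -1/2): F = (3.5000, 16.7500).
Jacobian J = [[-2·p·q - q^2 - q - 1, -p^2 - 2·p·q - p], [8·p, 6·q]].
At the point, J = [[-2.7500, -4.0000], [-16.0000, -3.0000]] (det J = -55.7500).
Solving J·Δ = −F gives Δ = (1.0135, 0.1783).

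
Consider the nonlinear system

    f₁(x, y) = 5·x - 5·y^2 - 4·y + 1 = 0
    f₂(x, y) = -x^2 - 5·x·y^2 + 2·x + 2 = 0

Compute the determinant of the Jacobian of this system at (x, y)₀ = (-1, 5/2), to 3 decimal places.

-665.250

J = [[5, -10·y - 4], [-2·x - 5·y^2 + 2, -10·x·y]].
At the point, J = [[5.000, -29.000], [-27.250, 25.000]].
det J = -665.250.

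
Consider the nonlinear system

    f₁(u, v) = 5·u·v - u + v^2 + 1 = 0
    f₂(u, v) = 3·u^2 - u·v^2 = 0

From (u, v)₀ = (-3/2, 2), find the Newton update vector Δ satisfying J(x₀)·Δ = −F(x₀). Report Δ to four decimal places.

(0.7500, -0.5000)

At (-3/2, 2): F = (-8.5000, 12.7500).
Jacobian J = [[5·v - 1, 5·u + 2·v], [6·u - v^2, -2·u·v]].
At the point, J = [[9.0000, -3.5000], [-13.0000, 6.0000]] (det J = 8.5000).
Solving J·Δ = −F gives Δ = (0.7500, -0.5000).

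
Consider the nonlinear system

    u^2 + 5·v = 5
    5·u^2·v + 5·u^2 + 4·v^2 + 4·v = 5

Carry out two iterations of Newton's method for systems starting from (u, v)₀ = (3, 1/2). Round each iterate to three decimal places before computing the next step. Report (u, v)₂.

(3.141, -0.952)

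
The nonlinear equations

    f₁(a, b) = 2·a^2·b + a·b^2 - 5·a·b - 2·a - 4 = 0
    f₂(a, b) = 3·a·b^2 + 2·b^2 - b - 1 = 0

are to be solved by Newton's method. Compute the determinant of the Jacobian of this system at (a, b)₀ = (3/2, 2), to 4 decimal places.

J = [[4·a·b + b^2 - 5·b - 2, 2·a^2 + 2·a·b - 5·a], [3·b^2, 6·a·b + 4·b - 1]].
At the point, J = [[4.0000, 3.0000], [12.0000, 25.0000]].
det J = 64.0000.

64.0000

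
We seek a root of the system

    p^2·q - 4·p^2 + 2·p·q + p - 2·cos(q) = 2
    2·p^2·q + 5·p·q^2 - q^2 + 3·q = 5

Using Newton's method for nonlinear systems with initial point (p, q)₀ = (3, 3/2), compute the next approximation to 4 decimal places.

At (3, 3/2): F = (-12.641474, 58.0000).
Jacobian J = [[2·p·q - 8·p + 2·q + 1, p^2 + 2·p + 2·sin(q)], [4·p·q + 5·q^2, 2·p^2 + 10·p·q - 2·q + 3]].
At the point, J = [[-11.0000, 16.994990], [29.2500, 63.0000]] (det J = -1190.103457).
Solving J·Δ = −F gives Δ = (-1.4975, -0.2254).
Then the next iterate is (p, q)₁ = (1.5025, 1.2746).

(1.5025, 1.2746)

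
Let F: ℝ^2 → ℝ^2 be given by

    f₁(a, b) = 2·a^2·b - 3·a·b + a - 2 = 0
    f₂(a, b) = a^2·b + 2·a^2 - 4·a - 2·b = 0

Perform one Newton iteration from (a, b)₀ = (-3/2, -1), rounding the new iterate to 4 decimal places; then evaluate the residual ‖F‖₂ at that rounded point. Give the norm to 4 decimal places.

3.4395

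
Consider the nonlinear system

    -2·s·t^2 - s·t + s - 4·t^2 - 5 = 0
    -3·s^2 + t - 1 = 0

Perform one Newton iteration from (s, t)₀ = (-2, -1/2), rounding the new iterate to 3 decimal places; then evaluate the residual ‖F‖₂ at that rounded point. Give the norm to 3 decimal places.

18.407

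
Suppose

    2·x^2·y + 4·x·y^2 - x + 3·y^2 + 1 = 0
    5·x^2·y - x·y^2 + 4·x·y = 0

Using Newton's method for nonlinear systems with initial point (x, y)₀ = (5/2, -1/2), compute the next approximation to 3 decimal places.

At (5/2, -1/2): F = (-4.500, -21.250).
Jacobian J = [[4·x·y + 4·y^2 - 1, 2·x^2 + 8·x·y + 6·y], [10·x·y - y^2 + 4·y, 5·x^2 - 2·x·y + 4·x]].
At the point, J = [[-5.000, -0.500], [-14.750, 43.750]] (det J = -226.125).
Solving J·Δ = −F gives Δ = (-0.918, 0.176).
Then the next iterate is (x, y)₁ = (1.582, -0.324).

(1.582, -0.324)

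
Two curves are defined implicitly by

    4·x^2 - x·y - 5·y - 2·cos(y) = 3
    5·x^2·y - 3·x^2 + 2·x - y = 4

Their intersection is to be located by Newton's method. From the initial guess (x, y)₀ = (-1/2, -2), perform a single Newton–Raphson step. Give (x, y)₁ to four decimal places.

(-0.1019, -0.8864)

At (-1/2, -2): F = (7.832294, -6.2500).
Jacobian J = [[8·x - y, -x + 2·sin(y) - 5], [10·x·y - 6·x + 2, 5·x^2 - 1]].
At the point, J = [[-2.0000, -6.318595], [15.0000, 0.2500]] (det J = 94.278923).
Solving J·Δ = −F gives Δ = (0.3981, 1.1136).
Then the next iterate is (x, y)₁ = (-0.1019, -0.8864).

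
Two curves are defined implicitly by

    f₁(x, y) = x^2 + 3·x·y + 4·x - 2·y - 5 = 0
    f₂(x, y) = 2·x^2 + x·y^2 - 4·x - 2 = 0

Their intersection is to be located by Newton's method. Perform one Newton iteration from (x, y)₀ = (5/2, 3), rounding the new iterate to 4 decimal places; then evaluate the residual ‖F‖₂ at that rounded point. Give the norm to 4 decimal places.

5.2161

At (5/2, 3): F = (27.7500, 23.0000).
Jacobian J = [[2·x + 3·y + 4, 3·x - 2], [4·x + y^2 - 4, 2·x·y]].
At the point, J = [[18.0000, 5.5000], [15.0000, 15.0000]] (det J = 187.5000).
Solving J·Δ = −F gives Δ = (-1.5453, 0.0120).
Then the next iterate is (x, y)₁ = (0.9547, 3.0120).
Re-evaluating at (0.9547, 3.0120): F = (2.332921, 4.665280), so ‖F‖₂ = 5.2161.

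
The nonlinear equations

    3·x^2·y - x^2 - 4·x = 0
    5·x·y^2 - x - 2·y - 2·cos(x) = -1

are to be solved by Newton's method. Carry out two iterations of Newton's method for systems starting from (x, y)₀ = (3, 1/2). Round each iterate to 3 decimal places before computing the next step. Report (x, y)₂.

(-0.361, 0.666)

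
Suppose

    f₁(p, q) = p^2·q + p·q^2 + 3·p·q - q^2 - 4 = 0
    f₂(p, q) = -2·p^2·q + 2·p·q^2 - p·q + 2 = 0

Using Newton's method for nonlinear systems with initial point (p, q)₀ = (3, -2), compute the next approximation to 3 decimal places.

At (3, -2): F = (-32.000, 68.000).
Jacobian J = [[2·p·q + q^2 + 3·q, p^2 + 2·p·q + 3·p - 2·q], [-4·p·q + 2·q^2 - q, -2·p^2 + 4·p·q - p]].
At the point, J = [[-14.000, 10.000], [34.000, -45.000]] (det J = 290.000).
Solving J·Δ = −F gives Δ = (-2.621, -0.469).
Then the next iterate is (p, q)₁ = (0.379, -2.469).

(0.379, -2.469)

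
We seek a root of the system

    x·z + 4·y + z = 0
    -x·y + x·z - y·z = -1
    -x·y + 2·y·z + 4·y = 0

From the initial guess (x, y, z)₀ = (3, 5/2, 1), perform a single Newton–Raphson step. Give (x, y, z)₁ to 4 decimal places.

At (3, 5/2, 1): F = (14.0000, -6.0000, 7.5000).
Jacobian J = [[z, 4, x + 1], [-y + z, -x - z, x - y], [-y, -x + 2·z + 4, 2·y]].
At the point, J = [[1.0000, 4.0000, 4.0000], [-1.5000, -4.0000, 0.5000], [-2.5000, 3.0000, 5.0000]] (det J = -54.5000).
Solving J·Δ = −F gives Δ = (-2.1651, -0.9404, -2.0183).
Then the next iterate is (x, y, z)₁ = (0.8349, 1.5596, -1.0183).

(0.8349, 1.5596, -1.0183)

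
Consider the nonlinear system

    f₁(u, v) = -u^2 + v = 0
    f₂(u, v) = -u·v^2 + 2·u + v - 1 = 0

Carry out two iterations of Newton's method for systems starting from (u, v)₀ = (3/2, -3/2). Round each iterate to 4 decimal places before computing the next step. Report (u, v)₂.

At (3/2, -3/2): F = (-3.7500, -2.8750).
Jacobian J = [[-2·u, 1], [-v^2 + 2, -2·u·v + 1]].
At the point, J = [[-3.0000, 1.0000], [-0.2500, 5.5000]] (det J = -16.2500).
Solving J·Δ = −F gives Δ = (-1.0923, 0.4731).
Then the next iterate is (u, v)₁ = (0.4077, -1.0269).
Round to (0.4077, -1.0269) and repeat: F = (-1.193119, -1.641429), J = [[-0.8154, 1.0000], [0.945476, 1.837334]].
Δ = (-0.2254, 1.0094), so (u, v)₂ = (0.1823, -0.0175).

(0.1823, -0.0175)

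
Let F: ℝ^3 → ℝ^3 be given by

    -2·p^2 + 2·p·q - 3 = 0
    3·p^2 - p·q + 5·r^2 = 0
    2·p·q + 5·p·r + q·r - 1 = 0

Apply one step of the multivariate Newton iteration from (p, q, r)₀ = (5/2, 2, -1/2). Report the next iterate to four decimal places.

(1.3238, 1.6886, -0.4024)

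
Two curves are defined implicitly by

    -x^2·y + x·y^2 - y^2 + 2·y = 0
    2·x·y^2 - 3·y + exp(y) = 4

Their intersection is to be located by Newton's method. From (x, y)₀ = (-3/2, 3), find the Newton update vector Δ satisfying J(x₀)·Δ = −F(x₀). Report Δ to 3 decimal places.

(1.095, -0.233)

At (-3/2, 3): F = (-23.250, -19.91446).
Jacobian J = [[-2·x·y + y^2, -x^2 + 2·x·y - 2·y + 2], [2·y^2, 4·x·y + exp(y) - 3]].
At the point, J = [[18.000, -15.250], [18.000, -0.91446]] (det J = 258.03966).
Solving J·Δ = −F gives Δ = (1.095, -0.233).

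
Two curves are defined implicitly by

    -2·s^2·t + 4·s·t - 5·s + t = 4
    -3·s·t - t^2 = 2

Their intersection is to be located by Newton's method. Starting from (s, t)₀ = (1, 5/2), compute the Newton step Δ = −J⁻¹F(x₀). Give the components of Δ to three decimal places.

(-0.948, -1.080)

At (1, 5/2): F = (-1.500, -15.750).
Jacobian J = [[-4·s·t + 4·t - 5, -2·s^2 + 4·s + 1], [-3·t, -3·s - 2·t]].
At the point, J = [[-5.000, 3.000], [-7.500, -8.000]] (det J = 62.500).
Solving J·Δ = −F gives Δ = (-0.948, -1.080).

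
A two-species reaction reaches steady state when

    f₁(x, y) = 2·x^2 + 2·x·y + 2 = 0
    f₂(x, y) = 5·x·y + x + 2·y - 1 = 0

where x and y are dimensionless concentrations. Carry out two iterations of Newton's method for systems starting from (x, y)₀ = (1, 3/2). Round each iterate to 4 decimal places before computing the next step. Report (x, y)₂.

(-0.9199, 2.8460)

At (1, 3/2): F = (7.0000, 10.5000).
Jacobian J = [[4·x + 2·y, 2·x], [5·y + 1, 5·x + 2]].
At the point, J = [[7.0000, 2.0000], [8.5000, 7.0000]] (det J = 32.0000).
Solving J·Δ = −F gives Δ = (-0.8750, -0.4375).
Then the next iterate is (x, y)₁ = (0.1250, 1.0625).
Round to (0.1250, 1.0625) and repeat: F = (2.296875, 1.914062), J = [[2.6250, 0.2500], [6.3125, 2.6250]].
Δ = (-1.0449, 1.7835), so (x, y)₂ = (-0.9199, 2.8460).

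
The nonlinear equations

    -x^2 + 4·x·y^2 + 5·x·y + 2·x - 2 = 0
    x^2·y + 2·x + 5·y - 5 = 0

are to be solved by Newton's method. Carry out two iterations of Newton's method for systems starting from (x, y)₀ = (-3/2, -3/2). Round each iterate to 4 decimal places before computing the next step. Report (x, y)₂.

(2.3881, -3.4252)

At (-3/2, -3/2): F = (-9.5000, -18.8750).
Jacobian J = [[-2·x + 4·y^2 + 5·y + 2, 8·x·y + 5·x], [2·x·y + 2, x^2 + 5]].
At the point, J = [[6.5000, 10.5000], [6.5000, 7.2500]] (det J = -21.1250).
Solving J·Δ = −F gives Δ = (6.1213, -2.8846).
Then the next iterate is (x, y)₁ = (4.6213, -4.3846).
Round to (4.6213, -4.3846) and repeat: F = (239.946168, -111.319731), J = [[47.733269, -138.993916], [-38.525104, 26.356414]].
Δ = (-2.2332, 0.9594), so (x, y)₂ = (2.3881, -3.4252).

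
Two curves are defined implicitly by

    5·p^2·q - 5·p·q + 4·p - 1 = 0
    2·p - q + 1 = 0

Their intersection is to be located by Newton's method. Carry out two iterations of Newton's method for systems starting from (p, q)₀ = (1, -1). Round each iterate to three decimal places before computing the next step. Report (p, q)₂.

(2.736, 6.472)

At (1, -1): F = (3.000, 4.000).
Jacobian J = [[10·p·q - 5·q + 4, 5·p^2 - 5·p], [2, -1]].
At the point, J = [[-1.000, 0.000], [2.000, -1.000]] (det J = 1.000).
Solving J·Δ = −F gives Δ = (3.000, 10.000).
Then the next iterate is (p, q)₁ = (4.000, 9.000).
Round to (4.000, 9.000) and repeat: F = (555.000, 0.000), J = [[319.000, 60.000], [2.000, -1.000]].
Δ = (-1.264, -2.528), so (p, q)₂ = (2.736, 6.472).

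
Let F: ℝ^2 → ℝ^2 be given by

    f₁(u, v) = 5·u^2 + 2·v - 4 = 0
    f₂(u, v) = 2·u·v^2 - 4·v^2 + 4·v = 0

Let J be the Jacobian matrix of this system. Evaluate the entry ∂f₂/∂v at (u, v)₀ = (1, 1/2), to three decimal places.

∂f₂/∂v = 4·u·v - 8·v + 4.
At (1, 1/2) this is 2.000.

2.000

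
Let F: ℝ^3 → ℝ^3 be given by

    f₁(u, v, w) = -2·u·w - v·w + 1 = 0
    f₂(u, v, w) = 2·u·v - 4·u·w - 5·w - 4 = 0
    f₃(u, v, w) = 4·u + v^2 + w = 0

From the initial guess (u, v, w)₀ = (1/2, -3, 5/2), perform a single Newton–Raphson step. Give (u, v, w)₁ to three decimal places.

At (1/2, -3, 5/2): F = (6.000, -24.500, 13.500).
Jacobian J = [[-2·w, -w, -2·u - v], [2·v - 4·w, 2·u, -4·u - 5], [4, 2·v, 1]].
At the point, J = [[-5.000, -2.500, 2.000], [-16.000, 1.000, -7.000], [4.000, -6.000, 1.000]] (det J = 419.000).
Solving J·Δ = −F gives Δ = (-0.468, 1.570, -2.206).
Then the next iterate is (u, v, w)₁ = (0.032, -1.430, 0.294).

(0.032, -1.430, 0.294)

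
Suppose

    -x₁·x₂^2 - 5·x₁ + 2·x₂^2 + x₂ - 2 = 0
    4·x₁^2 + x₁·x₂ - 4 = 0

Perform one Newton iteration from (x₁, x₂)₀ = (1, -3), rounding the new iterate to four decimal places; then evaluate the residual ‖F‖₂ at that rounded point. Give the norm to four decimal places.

45.6401

At (1, -3): F = (-1.0000, -3.0000).
Jacobian J = [[-x₂^2 - 5, -2·x₁·x₂ + 4·x₂ + 1], [8·x₁ + x₂, x₁]].
At the point, J = [[-14.0000, -5.0000], [5.0000, 1.0000]] (det J = 11.0000).
Solving J·Δ = −F gives Δ = (1.4545, -4.2727).
Then the next iterate is (x₁, x₂)₁ = (2.4545, -7.2727).
Re-evaluating at (2.4545, -7.2727): F = (-45.584689, 2.247439), so ‖F‖₂ = 45.6401.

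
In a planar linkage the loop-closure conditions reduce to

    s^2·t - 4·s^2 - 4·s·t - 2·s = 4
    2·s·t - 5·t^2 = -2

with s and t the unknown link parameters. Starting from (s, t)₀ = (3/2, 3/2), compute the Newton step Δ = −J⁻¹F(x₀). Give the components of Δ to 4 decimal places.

(-1.2253, -0.7022)

At (3/2, 3/2): F = (-21.6250, -4.7500).
Jacobian J = [[2·s·t - 8·s - 4·t - 2, s^2 - 4·s], [2·t, 2·s - 10·t]].
At the point, J = [[-15.5000, -3.7500], [3.0000, -12.0000]] (det J = 197.2500).
Solving J·Δ = −F gives Δ = (-1.2253, -0.7022).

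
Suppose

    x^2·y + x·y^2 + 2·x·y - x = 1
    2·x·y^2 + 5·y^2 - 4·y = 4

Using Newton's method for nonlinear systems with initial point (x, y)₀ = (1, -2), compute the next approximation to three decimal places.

(0.048, -1.238)

At (1, -2): F = (-4.000, 32.000).
Jacobian J = [[2·x·y + y^2 + 2·y - 1, x^2 + 2·x·y + 2·x], [2·y^2, 4·x·y + 10·y - 4]].
At the point, J = [[-5.000, -1.000], [8.000, -32.000]] (det J = 168.000).
Solving J·Δ = −F gives Δ = (-0.952, 0.762).
Then the next iterate is (x, y)₁ = (0.048, -1.238).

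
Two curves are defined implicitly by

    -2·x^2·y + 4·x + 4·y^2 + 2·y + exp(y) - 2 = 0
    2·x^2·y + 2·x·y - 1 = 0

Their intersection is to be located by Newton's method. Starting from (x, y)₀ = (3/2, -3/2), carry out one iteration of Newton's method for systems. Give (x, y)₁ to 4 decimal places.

(0.8553, -0.8982)

At (3/2, -3/2): F = (16.973130, -12.2500).
Jacobian J = [[-4·x·y + 4, -2·x^2 + 8·y + exp(y) + 2], [4·x·y + 2·y, 2·x^2 + 2·x]].
At the point, J = [[13.0000, -14.276870], [-12.0000, 7.5000]] (det J = -73.822438).
Solving J·Δ = −F gives Δ = (-0.6447, 0.6018).
Then the next iterate is (x, y)₁ = (0.8553, -0.8982).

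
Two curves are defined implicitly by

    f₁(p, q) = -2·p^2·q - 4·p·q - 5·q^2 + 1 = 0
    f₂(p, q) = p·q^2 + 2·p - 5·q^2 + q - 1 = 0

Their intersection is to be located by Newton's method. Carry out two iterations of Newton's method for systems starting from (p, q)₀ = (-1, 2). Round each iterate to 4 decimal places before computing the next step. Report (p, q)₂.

(0.1650, 0.5997)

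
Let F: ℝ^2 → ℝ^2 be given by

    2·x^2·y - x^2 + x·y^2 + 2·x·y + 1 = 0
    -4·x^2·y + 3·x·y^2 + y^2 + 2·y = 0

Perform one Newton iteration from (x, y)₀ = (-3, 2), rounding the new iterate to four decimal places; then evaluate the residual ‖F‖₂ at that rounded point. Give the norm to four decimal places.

26.1484

At (-3, 2): F = (4.0000, -100.0000).
Jacobian J = [[4·x·y - 2·x + y^2 + 2·y, 2·x^2 + 2·x·y + 2·x], [-8·x·y + 3·y^2, -4·x^2 + 6·x·y + 2·y + 2]].
At the point, J = [[-10.0000, 0.0000], [60.0000, -66.0000]] (det J = 660.0000).
Solving J·Δ = −F gives Δ = (0.4000, -1.1515).
Then the next iterate is (x, y)₁ = (-2.6000, 0.8485).
Re-evaluating at (-2.6000, 0.8485): F = (-0.572356, -26.142115), so ‖F‖₂ = 26.1484.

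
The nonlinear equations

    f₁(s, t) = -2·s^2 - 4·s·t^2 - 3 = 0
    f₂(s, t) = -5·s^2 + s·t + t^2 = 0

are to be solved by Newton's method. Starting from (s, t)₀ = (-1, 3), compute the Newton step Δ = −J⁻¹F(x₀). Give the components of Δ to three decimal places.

At (-1, 3): F = (31.000, 1.000).
Jacobian J = [[-4·s - 4·t^2, -8·s·t], [-10·s + t, s + 2·t]].
At the point, J = [[-32.000, 24.000], [13.000, 5.000]] (det J = -472.000).
Solving J·Δ = −F gives Δ = (0.278, -0.922).

(0.278, -0.922)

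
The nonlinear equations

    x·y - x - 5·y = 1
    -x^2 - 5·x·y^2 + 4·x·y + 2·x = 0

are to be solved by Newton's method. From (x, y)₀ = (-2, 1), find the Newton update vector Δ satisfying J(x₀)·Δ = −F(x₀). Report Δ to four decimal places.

At (-2, 1): F = (-6.0000, -6.0000).
Jacobian J = [[y - 1, x - 5], [-2·x - 5·y^2 + 4·y + 2, -10·x·y + 4·x]].
At the point, J = [[0.0000, -7.0000], [5.0000, 12.0000]] (det J = 35.0000).
Solving J·Δ = −F gives Δ = (3.2571, -0.8571).

(3.2571, -0.8571)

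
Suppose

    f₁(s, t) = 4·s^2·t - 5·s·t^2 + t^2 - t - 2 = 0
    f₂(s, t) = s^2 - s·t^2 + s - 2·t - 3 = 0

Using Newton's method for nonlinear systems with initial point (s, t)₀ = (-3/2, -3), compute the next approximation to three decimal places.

At (-3/2, -3): F = (50.500, 17.250).
Jacobian J = [[8·s·t - 5·t^2, 4·s^2 - 10·s·t + 2·t - 1], [2·s - t^2 + 1, -2·s·t - 2]].
At the point, J = [[-9.000, -43.000], [-11.000, -11.000]] (det J = -374.000).
Solving J·Δ = −F gives Δ = (0.498, 1.070).
Then the next iterate is (s, t)₁ = (-1.002, -1.930).

(-1.002, -1.930)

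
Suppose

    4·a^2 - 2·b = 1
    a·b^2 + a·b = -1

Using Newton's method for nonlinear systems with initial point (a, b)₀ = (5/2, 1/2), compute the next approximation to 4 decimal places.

(1.3103, 0.1034)

At (5/2, 1/2): F = (23.0000, 2.8750).
Jacobian J = [[8·a, -2], [b^2 + b, 2·a·b + a]].
At the point, J = [[20.0000, -2.0000], [0.7500, 5.0000]] (det J = 101.5000).
Solving J·Δ = −F gives Δ = (-1.1897, -0.3966).
Then the next iterate is (a, b)₁ = (1.3103, 0.1034).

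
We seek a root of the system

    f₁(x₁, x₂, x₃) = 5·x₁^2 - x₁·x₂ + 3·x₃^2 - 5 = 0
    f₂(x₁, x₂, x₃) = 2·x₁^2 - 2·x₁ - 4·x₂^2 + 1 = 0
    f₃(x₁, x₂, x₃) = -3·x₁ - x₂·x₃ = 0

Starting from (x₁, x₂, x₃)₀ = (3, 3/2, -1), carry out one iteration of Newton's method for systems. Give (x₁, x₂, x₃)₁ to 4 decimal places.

At (3, 3/2, -1): F = (38.5000, 4.0000, -7.5000).
Jacobian J = [[10·x₁ - x₂, -x₁, 6·x₃], [4·x₁ - 2, -8·x₂, 0], [-3, -x₃, -x₂]].
At the point, J = [[28.5000, -3.0000, -6.0000], [10.0000, -12.0000, 0.0000], [-3.0000, 1.0000, -1.5000]] (det J = 624.0000).
Solving J·Δ = −F gives Δ = (-1.9087, -1.2572, -2.0208).
Then the next iterate is (x₁, x₂, x₃)₁ = (1.0913, 0.2428, -3.0208).

(1.0913, 0.2428, -3.0208)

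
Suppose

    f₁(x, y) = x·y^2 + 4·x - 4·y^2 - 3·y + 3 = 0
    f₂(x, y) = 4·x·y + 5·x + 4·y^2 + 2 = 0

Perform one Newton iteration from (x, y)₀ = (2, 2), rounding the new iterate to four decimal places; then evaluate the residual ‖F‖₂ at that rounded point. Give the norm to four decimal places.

At (2, 2): F = (-3.0000, 44.0000).
Jacobian J = [[y^2 + 4, 2·x·y - 8·y - 3], [4·y + 5, 4·x + 8·y]].
At the point, J = [[8.0000, -11.0000], [13.0000, 24.0000]] (det J = 335.0000).
Solving J·Δ = −F gives Δ = (-1.2299, -1.1672).
Then the next iterate is (x, y)₁ = (0.7701, 0.8328).
Re-evaluating at (0.7701, 0.8328): F = (1.341884, 11.190080), so ‖F‖₂ = 11.2703.

11.2703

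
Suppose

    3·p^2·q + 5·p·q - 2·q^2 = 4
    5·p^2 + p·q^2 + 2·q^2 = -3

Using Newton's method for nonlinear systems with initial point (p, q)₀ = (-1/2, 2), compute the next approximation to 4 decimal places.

(-0.9868, 0.2105)

At (-1/2, 2): F = (-15.5000, 10.2500).
Jacobian J = [[6·p·q + 5·q, 3·p^2 + 5·p - 4·q], [10·p + q^2, 2·p·q + 4·q]].
At the point, J = [[4.0000, -9.7500], [-1.0000, 6.0000]] (det J = 14.2500).
Solving J·Δ = −F gives Δ = (-0.4868, -1.7895).
Then the next iterate is (p, q)₁ = (-0.9868, 0.2105).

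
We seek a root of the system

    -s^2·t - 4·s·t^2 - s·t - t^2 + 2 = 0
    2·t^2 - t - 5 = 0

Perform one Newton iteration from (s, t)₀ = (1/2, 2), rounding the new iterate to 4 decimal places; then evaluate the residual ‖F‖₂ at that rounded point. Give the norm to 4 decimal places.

At (1/2, 2): F = (-11.5000, 1.0000).
Jacobian J = [[-2·s·t - 4·t^2 - t, -s^2 - 8·s·t - s - 2·t], [0, 4·t - 1]].
At the point, J = [[-20.0000, -12.7500], [0.0000, 7.0000]] (det J = -140.0000).
Solving J·Δ = −F gives Δ = (-0.4839, -0.1429).
Then the next iterate is (s, t)₁ = (0.0161, 1.8571).
Re-evaluating at (0.0161, 1.8571): F = (-1.701305, 0.040541), so ‖F‖₂ = 1.7018.

1.7018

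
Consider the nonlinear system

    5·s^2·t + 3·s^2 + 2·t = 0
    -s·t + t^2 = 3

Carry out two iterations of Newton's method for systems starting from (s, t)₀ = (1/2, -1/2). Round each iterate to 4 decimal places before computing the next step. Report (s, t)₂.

(4.9337, -0.5394)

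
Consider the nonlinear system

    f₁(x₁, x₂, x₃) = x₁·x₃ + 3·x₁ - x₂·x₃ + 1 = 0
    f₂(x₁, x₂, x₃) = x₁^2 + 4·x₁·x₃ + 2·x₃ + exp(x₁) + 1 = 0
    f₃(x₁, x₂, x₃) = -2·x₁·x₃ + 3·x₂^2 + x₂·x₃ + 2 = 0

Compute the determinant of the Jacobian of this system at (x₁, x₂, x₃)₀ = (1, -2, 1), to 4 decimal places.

J = [[x₃ + 3, -x₃, x₁ - x₂], [2·x₁ + 4·x₃ + exp(x₁), 0, 4·x₁ + 2], [-2·x₃, 6·x₂ + x₃, -2·x₁ + x₂]].
At the point, J = [[4.0000, -1.0000, 3.0000], [8.718282, 0.0000, 6.0000], [-2.0000, -11.0000, -4.0000]].
det J = -46.5764.

-46.5764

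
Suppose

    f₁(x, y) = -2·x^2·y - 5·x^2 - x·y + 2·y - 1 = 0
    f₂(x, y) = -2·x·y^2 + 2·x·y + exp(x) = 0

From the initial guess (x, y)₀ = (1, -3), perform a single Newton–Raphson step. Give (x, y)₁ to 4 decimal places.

(2.2989, 0.4947)

At (1, -3): F = (-3.0000, -21.281718).
Jacobian J = [[-4·x·y - 10·x - y, -2·x^2 - x + 2], [-2·y^2 + 2·y + exp(x), -4·x·y + 2·x]].
At the point, J = [[5.0000, -1.0000], [-21.281718, 14.0000]] (det J = 48.718282).
Solving J·Δ = −F gives Δ = (1.2989, 3.4947).
Then the next iterate is (x, y)₁ = (2.2989, 0.4947).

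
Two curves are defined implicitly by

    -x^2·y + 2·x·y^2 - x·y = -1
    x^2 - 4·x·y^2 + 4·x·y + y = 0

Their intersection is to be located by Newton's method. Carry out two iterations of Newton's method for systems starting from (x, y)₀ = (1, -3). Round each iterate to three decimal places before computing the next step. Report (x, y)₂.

(0.434, -0.978)

At (1, -3): F = (25.000, -50.000).
Jacobian J = [[-2·x·y + 2·y^2 - y, -x^2 + 4·x·y - x], [2·x - 4·y^2 + 4·y, -8·x·y + 4·x + 1]].
At the point, J = [[27.000, -14.000], [-46.000, 29.000]] (det J = 139.000).
Solving J·Δ = −F gives Δ = (-0.180, 1.439).
Then the next iterate is (x, y)₁ = (0.820, -1.561).
Round to (0.820, -1.561) and repeat: F = (7.32586, -14.00112), J = [[8.99448, -6.61248], [-14.35088, 14.52016]].
Δ = (-0.386, 0.583), so (x, y)₂ = (0.434, -0.978).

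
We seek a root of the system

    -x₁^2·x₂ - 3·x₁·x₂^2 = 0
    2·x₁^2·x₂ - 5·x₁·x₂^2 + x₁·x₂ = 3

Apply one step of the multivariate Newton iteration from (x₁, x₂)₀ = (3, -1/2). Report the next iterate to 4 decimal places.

(2.0000, -0.2361)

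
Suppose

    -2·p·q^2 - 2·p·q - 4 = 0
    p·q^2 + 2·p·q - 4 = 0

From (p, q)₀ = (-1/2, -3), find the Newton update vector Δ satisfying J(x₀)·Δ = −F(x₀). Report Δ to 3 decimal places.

At (-1/2, -3): F = (2.000, -5.500).
Jacobian J = [[-2·q^2 - 2·q, -4·p·q - 2·p], [q^2 + 2·q, 2·p·q + 2·p]].
At the point, J = [[-12.000, -5.000], [3.000, 2.000]] (det J = -9.000).
Solving J·Δ = −F gives Δ = (-2.611, 6.667).

(-2.611, 6.667)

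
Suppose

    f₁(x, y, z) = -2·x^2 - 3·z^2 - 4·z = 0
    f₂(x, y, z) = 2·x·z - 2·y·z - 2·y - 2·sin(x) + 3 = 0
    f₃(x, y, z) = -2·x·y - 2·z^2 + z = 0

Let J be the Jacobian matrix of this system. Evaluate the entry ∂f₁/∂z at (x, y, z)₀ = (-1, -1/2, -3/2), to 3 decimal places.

5.000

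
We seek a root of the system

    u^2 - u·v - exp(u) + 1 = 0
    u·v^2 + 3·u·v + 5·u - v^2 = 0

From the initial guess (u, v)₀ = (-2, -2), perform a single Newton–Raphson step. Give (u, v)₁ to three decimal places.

At (-2, -2): F = (0.86466, -10.000).
Jacobian J = [[2·u - v - exp(u), -u], [v^2 + 3·v + 5, 2·u·v + 3·u - 2·v]].
At the point, J = [[-2.13534, 2.000], [3.000, 6.000]] (det J = -18.81201).
Solving J·Δ = −F gives Δ = (1.339, 0.997).
Then the next iterate is (u, v)₁ = (-0.661, -1.003).

(-0.661, -1.003)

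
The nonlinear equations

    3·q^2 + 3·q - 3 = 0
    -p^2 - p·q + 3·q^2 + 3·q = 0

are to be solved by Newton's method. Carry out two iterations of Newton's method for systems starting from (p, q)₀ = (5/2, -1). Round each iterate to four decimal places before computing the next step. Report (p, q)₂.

(2.7483, -1.6667)

At (5/2, -1): F = (-3.0000, -3.7500).
Jacobian J = [[0, 6·q + 3], [-2·p - q, -p + 6·q + 3]].
At the point, J = [[0.0000, -3.0000], [-4.0000, -5.5000]] (det J = -12.0000).
Solving J·Δ = −F gives Δ = (0.4375, -1.0000).
Then the next iterate is (p, q)₁ = (2.9375, -2.0000).
Round to (2.9375, -2.0000) and repeat: F = (3.0000, 3.246094), J = [[0.0000, -9.0000], [-3.8750, -11.9375]].
Δ = (-0.1892, 0.3333), so (p, q)₂ = (2.7483, -1.6667).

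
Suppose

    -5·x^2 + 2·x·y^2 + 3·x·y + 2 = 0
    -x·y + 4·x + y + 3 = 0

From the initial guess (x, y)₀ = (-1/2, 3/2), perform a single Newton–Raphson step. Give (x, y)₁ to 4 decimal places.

(-0.7791, -0.2016)

At (-1/2, 3/2): F = (-3.7500, 3.2500).
Jacobian J = [[-10·x + 2·y^2 + 3·y, 4·x·y + 3·x], [-y + 4, -x + 1]].
At the point, J = [[14.0000, -4.5000], [2.5000, 1.5000]] (det J = 32.2500).
Solving J·Δ = −F gives Δ = (-0.2791, -1.7016).
Then the next iterate is (x, y)₁ = (-0.7791, -0.2016).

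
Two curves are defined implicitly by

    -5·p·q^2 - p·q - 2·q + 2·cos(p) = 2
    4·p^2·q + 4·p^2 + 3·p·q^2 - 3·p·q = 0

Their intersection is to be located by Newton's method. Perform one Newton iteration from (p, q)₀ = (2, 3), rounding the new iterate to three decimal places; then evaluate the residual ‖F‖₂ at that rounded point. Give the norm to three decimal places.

43.170

At (2, 3): F = (-104.83229, 100.000).
Jacobian J = [[-5·q^2 - q - 2·sin(p), -10·p·q - p - 2], [8·p·q + 8·p + 3·q^2 - 3·q, 4·p^2 + 6·p·q - 3·p]].
At the point, J = [[-49.81859, -64.000], [82.000, 46.000]] (det J = 2956.34464).
Solving J·Δ = −F gives Δ = (-0.534, -1.223).
Then the next iterate is (p, q)₁ = (1.466, 1.777).
Re-evaluating at (1.466, 1.777): F = (-31.09603, 29.94527), so ‖F‖₂ = 43.170.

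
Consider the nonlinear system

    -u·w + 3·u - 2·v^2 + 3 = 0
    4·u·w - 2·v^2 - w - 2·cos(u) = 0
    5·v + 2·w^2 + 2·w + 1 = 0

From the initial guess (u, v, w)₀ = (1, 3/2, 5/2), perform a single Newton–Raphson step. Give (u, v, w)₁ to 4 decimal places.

(1.5524, 1.7584, 0.2257)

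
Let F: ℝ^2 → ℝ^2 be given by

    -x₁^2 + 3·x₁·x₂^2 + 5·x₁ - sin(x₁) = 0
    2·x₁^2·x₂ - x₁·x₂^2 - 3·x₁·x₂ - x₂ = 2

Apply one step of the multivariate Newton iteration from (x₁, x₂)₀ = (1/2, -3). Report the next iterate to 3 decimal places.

At (1/2, -3): F = (15.27057, -0.500).
Jacobian J = [[-2·x₁ + 3·x₂^2 - cos(x₁) + 5, 6·x₁·x₂], [4·x₁·x₂ - x₂^2 - 3·x₂, 2·x₁^2 - 2·x₁·x₂ - 3·x₁ - 1]].
At the point, J = [[30.12242, -9.000], [-6.000, 1.000]] (det J = -23.87758).
Solving J·Δ = −F gives Δ = (0.451, 3.206).
Then the next iterate is (x₁, x₂)₁ = (0.951, 0.206).

(0.951, 0.206)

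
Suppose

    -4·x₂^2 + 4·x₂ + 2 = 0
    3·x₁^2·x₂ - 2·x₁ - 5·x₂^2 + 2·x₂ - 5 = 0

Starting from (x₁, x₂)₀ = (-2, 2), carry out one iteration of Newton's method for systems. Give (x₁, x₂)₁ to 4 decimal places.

At (-2, 2): F = (-6.0000, 7.0000).
Jacobian J = [[0, -8·x₂ + 4], [6·x₁·x₂ - 2, 3·x₁^2 - 10·x₂ + 2]].
At the point, J = [[0.0000, -12.0000], [-26.0000, -6.0000]] (det J = -312.0000).
Solving J·Δ = −F gives Δ = (0.3846, -0.5000).
Then the next iterate is (x₁, x₂)₁ = (-1.6154, 1.5000).

(-1.6154, 1.5000)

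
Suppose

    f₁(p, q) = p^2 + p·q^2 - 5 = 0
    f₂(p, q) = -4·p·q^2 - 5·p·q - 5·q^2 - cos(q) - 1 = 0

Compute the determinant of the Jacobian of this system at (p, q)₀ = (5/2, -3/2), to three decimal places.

217.143

J = [[2·p + q^2, 2·p·q], [-4·q^2 - 5·q, -8·p·q - 5·p - 10·q + sin(q)]].
At the point, J = [[7.250, -7.500], [-1.500, 31.50251]].
det J = 217.143.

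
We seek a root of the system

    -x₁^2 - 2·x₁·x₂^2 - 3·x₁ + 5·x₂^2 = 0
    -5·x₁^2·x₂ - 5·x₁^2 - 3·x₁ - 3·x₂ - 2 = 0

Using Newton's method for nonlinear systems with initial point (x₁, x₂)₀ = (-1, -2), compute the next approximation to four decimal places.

(-0.6712, -1.0342)

At (-1, -2): F = (30.0000, 12.0000).
Jacobian J = [[-2·x₁ - 2·x₂^2 - 3, -4·x₁·x₂ + 10·x₂], [-10·x₁·x₂ - 10·x₁ - 3, -5·x₁^2 - 3]].
At the point, J = [[-9.0000, -28.0000], [-13.0000, -8.0000]] (det J = -292.0000).
Solving J·Δ = −F gives Δ = (0.3288, 0.9658).
Then the next iterate is (x₁, x₂)₁ = (-0.6712, -1.0342).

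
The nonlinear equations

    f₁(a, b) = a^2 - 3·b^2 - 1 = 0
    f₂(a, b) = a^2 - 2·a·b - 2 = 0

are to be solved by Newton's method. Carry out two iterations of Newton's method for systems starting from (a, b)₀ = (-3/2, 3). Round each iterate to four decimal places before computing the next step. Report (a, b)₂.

At (-3/2, 3): F = (-25.7500, 9.2500).
Jacobian J = [[2·a, -6·b], [2·a - 2·b, -2·a]].
At the point, J = [[-3.0000, -18.0000], [-9.0000, 3.0000]] (det J = -171.0000).
Solving J·Δ = −F gives Δ = (0.5219, -1.5175).
Then the next iterate is (a, b)₁ = (-0.9781, 1.4825).
Round to (-0.9781, 1.4825) and repeat: F = (-6.636739, 1.856746), J = [[-1.9562, -8.8950], [-4.9212, 1.9562]].
Δ = (0.0742, -0.7624), so (a, b)₂ = (-0.9039, 0.7201).

(-0.9039, 0.7201)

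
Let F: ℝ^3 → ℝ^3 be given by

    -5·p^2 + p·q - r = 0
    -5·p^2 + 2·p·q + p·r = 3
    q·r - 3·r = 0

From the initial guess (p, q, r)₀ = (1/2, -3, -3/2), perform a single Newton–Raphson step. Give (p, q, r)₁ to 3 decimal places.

(-0.776, -12.947, 2.487)

At (1/2, -3, -3/2): F = (-1.250, -8.000, 9.000).
Jacobian J = [[-10·p + q, p, -1], [-10·p + 2·q + r, 2·p, p], [0, r, q - 3]].
At the point, J = [[-8.000, 0.500, -1.000], [-12.500, 1.000, 0.500], [0.000, -1.500, -6.000]] (det J = -14.250).
Solving J·Δ = −F gives Δ = (-1.276, -9.947, 3.987).
Then the next iterate is (p, q, r)₁ = (-0.776, -12.947, 2.487).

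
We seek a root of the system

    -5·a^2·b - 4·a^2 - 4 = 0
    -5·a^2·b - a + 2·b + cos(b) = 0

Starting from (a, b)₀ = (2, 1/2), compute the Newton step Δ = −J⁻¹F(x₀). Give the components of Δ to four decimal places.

(-1.3512, 0.2565)

At (2, 1/2): F = (-30.0000, -10.122417).
Jacobian J = [[-10·a·b - 8·a, -5·a^2], [-10·a·b - 1, -5·a^2 - sin(b) + 2]].
At the point, J = [[-26.0000, -20.0000], [-11.0000, -18.479426]] (det J = 260.465064).
Solving J·Δ = −F gives Δ = (-1.3512, 0.2565).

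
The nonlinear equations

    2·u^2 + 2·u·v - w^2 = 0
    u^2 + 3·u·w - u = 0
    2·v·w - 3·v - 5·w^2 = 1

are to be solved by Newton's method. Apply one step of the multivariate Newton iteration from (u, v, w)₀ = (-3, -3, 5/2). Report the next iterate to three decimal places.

At (-3, -3, 5/2): F = (29.750, -10.500, -38.250).
Jacobian J = [[4·u + 2·v, 2·u, -2·w], [2·u + 3·w - 1, 0, 3·u], [0, 2·w - 3, 2·v - 10·w]].
At the point, J = [[-18.000, -6.000, -5.000], [0.500, 0.000, -9.000], [0.000, 2.000, -31.000]] (det J = -422.000).
Solving J·Δ = −F gives Δ = (1.251, 2.119, -1.097).
Then the next iterate is (u, v, w)₁ = (-1.749, -0.881, 1.403).

(-1.749, -0.881, 1.403)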